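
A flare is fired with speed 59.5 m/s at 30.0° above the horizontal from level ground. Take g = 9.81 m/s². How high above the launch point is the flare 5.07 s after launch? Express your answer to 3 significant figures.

v_y0 = 59.5 sin 30.0° = 29.75 m/s.
y(t) = v_y0 t − ½ g t² = 29.75×5.07 − 4.905×5.07² = 24.7 m.

24.7 m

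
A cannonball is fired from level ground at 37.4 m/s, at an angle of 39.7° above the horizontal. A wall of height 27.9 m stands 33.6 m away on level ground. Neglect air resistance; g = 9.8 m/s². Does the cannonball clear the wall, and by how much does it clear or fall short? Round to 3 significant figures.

v_x = 37.4 cos 39.7° = 28.78 m/s; v_y0 = 37.4 sin 39.7° = 23.89 m/s.
Time to reach the wall: t = 33.6 / 28.78 = 1.167 s.
Height at that point: y = 23.89×1.167 − 4.900×1.167² = 21.21 m.
That is 27.9 − 21.21 = 6.69 m below the top of the wall, so the cannonball does not clear it.

No — it falls 6.69 m short of clearing the wall.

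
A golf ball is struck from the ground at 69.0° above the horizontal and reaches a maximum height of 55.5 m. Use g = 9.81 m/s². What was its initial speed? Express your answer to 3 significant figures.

35.3 m/s

At maximum height v_y = 0, so (v₀ sin θ)² = 2 g H.
v₀ sin 69.0° = √(2 × 9.81 × 55.5) = 33.00 m/s.
v₀ = 33.00 / sin 69.0° = 33.00 / 0.9336 = 35.3 m/s.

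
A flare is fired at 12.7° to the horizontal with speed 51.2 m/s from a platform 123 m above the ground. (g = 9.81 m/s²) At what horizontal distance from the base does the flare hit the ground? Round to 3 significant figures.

314 m

Components: v_x = 51.2 cos 12.7° = 49.95 m/s, v_y = 51.2 sin 12.7° = 11.26 m/s.
Vertical: 0 = 123 + 11.26 t − ½(9.81) t² ⇒ 4.905 t² − 11.26 t − 123 = 0.
t = [11.26 + √(126.8 + 2413)] / 9.810 = 6.285 s.
Horizontal: R = v_x · t = 49.95 × 6.285 = 314 m.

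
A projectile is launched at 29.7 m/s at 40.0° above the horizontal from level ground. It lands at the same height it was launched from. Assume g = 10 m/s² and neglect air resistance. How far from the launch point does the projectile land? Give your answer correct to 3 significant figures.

For level ground, R = v₀² sin(2θ) / g.
sin(2 × 40.0°) = sin 80.00° = 0.9848.
R = (29.7)² × 0.9848 / 10 = 86.9 m.

86.9 m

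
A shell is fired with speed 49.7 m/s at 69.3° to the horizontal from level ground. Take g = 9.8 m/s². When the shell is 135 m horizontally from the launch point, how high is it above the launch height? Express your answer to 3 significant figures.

v_x = 49.7 cos 69.3° = 17.57 m/s, v_y0 = 49.7 sin 69.3° = 46.49 m/s.
Time to reach x = 135 m: t = x / v_x = 135 / 17.57 = 7.684 s.
y = v_y0 t − ½ g t² = 46.49×7.684 − 4.900×7.684² = 67.9 m.

67.9 m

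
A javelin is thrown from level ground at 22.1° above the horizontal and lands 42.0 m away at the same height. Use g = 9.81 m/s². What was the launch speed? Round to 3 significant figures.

On level ground, R = v₀² sin(2θ) / g, so v₀ = √(R g / sin 2θ).
sin(2 × 22.1°) = 0.6972.
v₀ = √(42.0 × 9.81 / 0.6972) = √591.0 = 24.3 m/s.

24.3 m/s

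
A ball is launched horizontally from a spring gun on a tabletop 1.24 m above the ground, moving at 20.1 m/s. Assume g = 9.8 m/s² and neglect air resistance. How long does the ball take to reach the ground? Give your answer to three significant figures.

0.503 s

The horizontal speed doesn't affect the fall. With v_y0 = 0, h = ½ g t².
t = √(2 × 1.24 / 9.8) = √0.2531 = 0.503 s.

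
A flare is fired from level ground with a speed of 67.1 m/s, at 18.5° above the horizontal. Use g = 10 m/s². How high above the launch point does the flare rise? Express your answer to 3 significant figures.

22.7 m

Vertical component of launch velocity: v_y = 67.1 sin 18.5° = 21.29 m/s.
At the highest point the vertical velocity is zero, so v_y² = 2 g h_max.
h_max = (21.29)² / (2 × 10) = 453.3 / 20.00 = 22.7 m.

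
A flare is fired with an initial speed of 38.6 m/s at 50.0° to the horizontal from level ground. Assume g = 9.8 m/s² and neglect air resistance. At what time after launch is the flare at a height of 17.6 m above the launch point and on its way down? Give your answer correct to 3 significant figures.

5.37 s

v_y0 = 38.6 sin 50.0° = 29.57 m/s.
Set y = v_y0 t − ½ g t² = 17.6: 4.900 t² − 29.57 t + 17.6 = 0.
t = [29.57 ± √(874.4 − 345.0)] / 9.8 = (29.57 ± 23.01) / 9.8, giving t = 0.669 s or t = 5.37 s.
On the way down corresponds to the larger root: t = 5.37 s.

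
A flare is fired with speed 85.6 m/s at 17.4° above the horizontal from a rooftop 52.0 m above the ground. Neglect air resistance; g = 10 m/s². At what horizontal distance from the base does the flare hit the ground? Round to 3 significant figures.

545 m

Components: v_x = 85.6 cos 17.4° = 81.68 m/s, v_y = 85.6 sin 17.4° = 25.60 m/s.
Vertical: 0 = 52.0 + 25.60 t − ½(10) t² ⇒ 5.000 t² − 25.60 t − 52.0 = 0.
t = [25.60 + √(655.4 + 1040)] / 10.00 = 6.678 s.
Horizontal: R = v_x · t = 81.68 × 6.678 = 545 m.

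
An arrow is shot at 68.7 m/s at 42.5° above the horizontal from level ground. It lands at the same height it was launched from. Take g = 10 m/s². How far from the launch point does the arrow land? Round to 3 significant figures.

470 m

For level ground, R = v₀² sin(2θ) / g.
sin(2 × 42.5°) = sin 85.00° = 0.9962.
R = (68.7)² × 0.9962 / 10 = 470 m.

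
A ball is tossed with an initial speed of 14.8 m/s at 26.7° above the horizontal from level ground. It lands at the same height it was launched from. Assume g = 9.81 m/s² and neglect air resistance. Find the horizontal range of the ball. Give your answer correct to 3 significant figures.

For level ground, R = v₀² sin(2θ) / g.
sin(2 × 26.7°) = sin 53.40° = 0.8028.
R = (14.8)² × 0.8028 / 9.81 = 17.9 m.

17.9 m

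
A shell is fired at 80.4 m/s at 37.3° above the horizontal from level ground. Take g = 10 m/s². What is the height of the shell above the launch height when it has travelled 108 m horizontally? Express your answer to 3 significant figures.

v_x = 80.4 cos 37.3° = 63.96 m/s, v_y0 = 80.4 sin 37.3° = 48.72 m/s.
Time to reach x = 108 m: t = x / v_x = 108 / 63.96 = 1.689 s.
y = v_y0 t − ½ g t² = 48.72×1.689 − 5.000×1.689² = 68.0 m.

68.0 m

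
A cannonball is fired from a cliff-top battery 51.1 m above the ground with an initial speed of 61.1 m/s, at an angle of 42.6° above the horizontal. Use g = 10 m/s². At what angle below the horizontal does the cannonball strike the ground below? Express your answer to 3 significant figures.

v_x = 61.1 cos 42.6° = 44.98 m/s.
At impact |v_y| = √(v_y0² + 2 g h) = √(41.36² + 2×10×51.1) = 52.27 m/s.
Angle below horizontal = arctan(|v_y| / v_x) = arctan(52.27 / 44.98) = 49.3°.

49.3°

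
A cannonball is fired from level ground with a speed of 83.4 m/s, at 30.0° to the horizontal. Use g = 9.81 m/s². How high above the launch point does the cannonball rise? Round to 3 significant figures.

88.6 m

Vertical component of launch velocity: v_y = 83.4 sin 30.0° = 41.70 m/s.
At the highest point the vertical velocity is zero, so v_y² = 2 g h_max.
h_max = (41.70)² / (2 × 9.81) = 1739 / 19.62 = 88.6 m.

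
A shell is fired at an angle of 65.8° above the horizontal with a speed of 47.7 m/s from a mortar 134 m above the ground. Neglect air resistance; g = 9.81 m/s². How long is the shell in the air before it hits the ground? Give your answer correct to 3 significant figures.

Vertical component: v_y = 47.7 sin 65.8° = 43.51 m/s.
Taking up as positive with launch at y = 134 m, landing at y = 0: 0 = 134 + 43.51 t − ½(9.81) t².
Solving 4.905 t² − 43.51 t − 134 = 0 gives t = [43.51 + √(43.51² + 4·4.905·134)] / 9.810 = 11.3 s.

11.3 s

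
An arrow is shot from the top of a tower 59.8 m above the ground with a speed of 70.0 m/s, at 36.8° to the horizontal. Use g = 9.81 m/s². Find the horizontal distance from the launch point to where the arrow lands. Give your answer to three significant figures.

Components: v_x = 70.0 cos 36.8° = 56.05 m/s, v_y = 70.0 sin 36.8° = 41.93 m/s.
Vertical: 0 = 59.8 + 41.93 t − ½(9.81) t² ⇒ 4.905 t² − 41.93 t − 59.8 = 0.
t = [41.93 + √(1758 + 1173)] / 9.810 = 9.793 s.
Horizontal: R = v_x · t = 56.05 × 9.793 = 549 m.

549 m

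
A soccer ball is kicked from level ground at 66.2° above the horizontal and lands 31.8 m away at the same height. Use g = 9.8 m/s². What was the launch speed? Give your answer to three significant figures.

20.5 m/s

On level ground, R = v₀² sin(2θ) / g, so v₀ = √(R g / sin 2θ).
sin(2 × 66.2°) = 0.7385.
v₀ = √(31.8 × 9.8 / 0.7385) = √422.0 = 20.5 m/s.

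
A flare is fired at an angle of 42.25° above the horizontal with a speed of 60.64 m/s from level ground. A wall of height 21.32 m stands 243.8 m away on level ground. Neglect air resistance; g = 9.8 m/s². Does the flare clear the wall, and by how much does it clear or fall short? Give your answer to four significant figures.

Yes — it clears the wall by 55.58 m.

v_x = 60.64 cos 42.25° = 44.887 m/s; v_y0 = 60.64 sin 42.25° = 40.772 m/s.
Time to reach the wall: t = 243.8 / 44.887 = 5.4314 s.
Height at that point: y = 40.772×5.4314 − 4.900×5.4314² = 76.899 m.
That is 76.899 − 21.32 = 55.58 m above the top of the wall, so the flare clears it.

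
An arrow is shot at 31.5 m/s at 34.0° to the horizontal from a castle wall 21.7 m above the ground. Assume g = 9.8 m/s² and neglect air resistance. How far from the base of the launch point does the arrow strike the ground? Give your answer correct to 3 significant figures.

Components: v_x = 31.5 cos 34.0° = 26.11 m/s, v_y = 31.5 sin 34.0° = 17.61 m/s.
Vertical: 0 = 21.7 + 17.61 t − ½(9.8) t² ⇒ 4.900 t² − 17.61 t − 21.7 = 0.
t = [17.61 + √(310.1 + 425.3)] / 9.800 = 4.564 s.
Horizontal: R = v_x · t = 26.11 × 4.564 = 119 m.

119 m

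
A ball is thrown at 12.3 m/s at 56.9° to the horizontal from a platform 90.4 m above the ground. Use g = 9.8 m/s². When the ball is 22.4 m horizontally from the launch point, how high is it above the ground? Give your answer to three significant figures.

v_x = 12.3 cos 56.9° = 6.717 m/s, v_y0 = 12.3 sin 56.9° = 10.30 m/s.
Time to reach x = 22.4 m: t = x / v_x = 22.4 / 6.717 = 3.335 s.
y = 90.4 + v_y0 t − ½ g t² = 90.4 + 10.30×3.335 − 4.900×3.335² = 70.3 m.

70.3 m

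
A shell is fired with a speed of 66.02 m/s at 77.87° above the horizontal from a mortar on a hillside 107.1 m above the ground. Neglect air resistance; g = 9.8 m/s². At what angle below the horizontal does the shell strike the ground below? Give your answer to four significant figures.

80.06°

v_x = 66.02 cos 77.87° = 13.873 m/s.
At impact |v_y| = √(v_y0² + 2 g h) = √(64.546² + 2×9.8×107.1) = 79.154 m/s.
Angle below horizontal = arctan(|v_y| / v_x) = arctan(79.154 / 13.873) = 80.06°.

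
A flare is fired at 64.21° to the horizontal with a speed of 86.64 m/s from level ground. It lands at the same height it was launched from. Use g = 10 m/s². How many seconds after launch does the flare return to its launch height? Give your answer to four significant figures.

15.60 s

Vertical component: v_y = 86.64 sin 64.21° = 78.010 m/s.
For a projectile landing at launch height, time of flight is t = 2 v_y / g = 2 × 78.010 / 10 = 15.60 s.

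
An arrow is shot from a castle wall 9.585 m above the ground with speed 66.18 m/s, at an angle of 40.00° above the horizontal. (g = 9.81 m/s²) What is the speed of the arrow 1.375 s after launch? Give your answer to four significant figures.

58.43 m/s

v_x = 66.18 cos 40.00° = 50.697 m/s (constant).
v_y(t) = 66.18 sin 40.00° − g t = 42.540 − 9.81 × 1.375 = 29.051 m/s.
Speed = √(v_x² + v_y²) = √(2570.2 + 843.96) = 58.43 m/s.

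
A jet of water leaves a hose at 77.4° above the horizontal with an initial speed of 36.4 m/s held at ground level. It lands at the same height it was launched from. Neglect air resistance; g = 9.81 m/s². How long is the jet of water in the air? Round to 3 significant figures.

Vertical component: v_y = 36.4 sin 77.4° = 35.52 m/s.
For a projectile landing at launch height, time of flight is t = 2 v_y / g = 2 × 35.52 / 9.81 = 7.24 s.

7.24 s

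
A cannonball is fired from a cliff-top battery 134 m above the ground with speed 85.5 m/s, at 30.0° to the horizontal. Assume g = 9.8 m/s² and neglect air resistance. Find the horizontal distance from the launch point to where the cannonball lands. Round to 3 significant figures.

827 m

Components: v_x = 85.5 cos 30.0° = 74.05 m/s, v_y = 85.5 sin 30.0° = 42.75 m/s.
Vertical: 0 = 134 + 42.75 t − ½(9.8) t² ⇒ 4.900 t² − 42.75 t − 134 = 0.
t = [42.75 + √(1828 + 2626)] / 9.800 = 11.17 s.
Horizontal: R = v_x · t = 74.05 × 11.17 = 827 m.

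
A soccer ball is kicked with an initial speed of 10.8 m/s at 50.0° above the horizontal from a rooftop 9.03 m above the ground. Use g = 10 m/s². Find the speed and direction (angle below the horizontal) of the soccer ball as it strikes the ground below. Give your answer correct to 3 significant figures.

v_x = 10.8 cos 50.0° = 6.942 m/s (constant).
|v_y| at impact = √((8.273)² + 2×10×9.03) = 15.78 m/s.
Speed = √(6.942² + 15.78²) = 17.2 m/s; angle = arctan(15.78/6.942) = 66.3° below horizontal.

17.2 m/s at 66.3° below the horizontal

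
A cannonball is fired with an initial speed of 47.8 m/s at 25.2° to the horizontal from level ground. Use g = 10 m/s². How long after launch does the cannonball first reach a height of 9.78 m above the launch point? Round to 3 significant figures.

0.557 s

v_y0 = 47.8 sin 25.2° = 20.35 m/s.
Set y = v_y0 t − ½ g t² = 9.78: 5.000 t² − 20.35 t + 9.78 = 0.
t = [20.35 ± √(414.1 − 195.6)] / 10 = (20.35 ± 14.78) / 10, giving t = 0.557 s or t = 3.51 s.
The cannonball is on the way up at the first time, so t = 0.557 s.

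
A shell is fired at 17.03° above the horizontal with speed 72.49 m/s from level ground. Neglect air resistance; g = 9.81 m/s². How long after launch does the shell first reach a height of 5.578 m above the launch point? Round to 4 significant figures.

0.2810 s

v_y0 = 72.49 sin 17.03° = 21.230 m/s.
Set y = v_y0 t − ½ g t² = 5.578: 4.905 t² − 21.230 t + 5.578 = 0.
t = [21.230 ± √(450.71 − 109.44)] / 9.81 = (21.230 ± 18.473) / 9.81, giving t = 0.2810 s or t = 4.047 s.
The shell is on the way up at the first time, so t = 0.2810 s.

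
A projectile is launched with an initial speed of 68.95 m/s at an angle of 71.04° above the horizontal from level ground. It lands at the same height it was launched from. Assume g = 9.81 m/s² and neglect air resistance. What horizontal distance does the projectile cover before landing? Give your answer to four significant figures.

297.8 m

Components: v_x = 68.95 cos 71.04° = 22.402 m/s, v_y = 68.95 sin 71.04° = 65.209 m/s.
Time of flight (same landing height): t = 2 v_y / g = 2 × 65.209 / 9.81 = 13.294 s.
Range: R = v_x · t = 22.402 × 13.294 = 297.8 m.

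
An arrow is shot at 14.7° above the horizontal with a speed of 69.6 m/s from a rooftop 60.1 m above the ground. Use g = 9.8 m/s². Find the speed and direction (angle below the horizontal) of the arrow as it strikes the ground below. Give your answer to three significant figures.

77.6 m/s at 29.8° below the horizontal

v_x = 69.6 cos 14.7° = 67.32 m/s (constant).
|v_y| at impact = √((17.66)² + 2×9.8×60.1) = 38.60 m/s.
Speed = √(67.32² + 38.60²) = 77.6 m/s; angle = arctan(38.60/67.32) = 29.8° below horizontal.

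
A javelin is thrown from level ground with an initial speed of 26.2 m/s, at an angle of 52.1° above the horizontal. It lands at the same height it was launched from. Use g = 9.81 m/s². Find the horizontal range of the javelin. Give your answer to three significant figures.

67.8 m

For level ground, R = v₀² sin(2θ) / g.
sin(2 × 52.1°) = sin 104.2° = 0.9694.
R = (26.2)² × 0.9694 / 9.81 = 67.8 m.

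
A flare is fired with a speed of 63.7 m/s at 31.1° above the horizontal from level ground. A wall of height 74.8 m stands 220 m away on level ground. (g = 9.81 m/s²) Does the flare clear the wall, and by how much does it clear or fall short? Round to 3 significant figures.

v_x = 63.7 cos 31.1° = 54.54 m/s; v_y0 = 63.7 sin 31.1° = 32.90 m/s.
Time to reach the wall: t = 220 / 54.54 = 4.034 s.
Height at that point: y = 32.90×4.034 − 4.905×4.034² = 52.90 m.
That is 74.8 − 52.90 = 21.9 m below the top of the wall, so the flare does not clear it.

No — it falls 21.9 m short of clearing the wall.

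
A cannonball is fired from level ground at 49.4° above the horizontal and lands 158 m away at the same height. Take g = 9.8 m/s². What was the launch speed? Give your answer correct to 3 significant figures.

On level ground, R = v₀² sin(2θ) / g, so v₀ = √(R g / sin 2θ).
sin(2 × 49.4°) = 0.9882.
v₀ = √(158 × 9.8 / 0.9882) = √1567 = 39.6 m/s.

39.6 m/s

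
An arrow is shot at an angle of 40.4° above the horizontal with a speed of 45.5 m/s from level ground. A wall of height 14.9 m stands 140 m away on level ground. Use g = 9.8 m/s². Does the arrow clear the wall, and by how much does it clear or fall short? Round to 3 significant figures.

Yes — it clears the wall by 24.3 m.

v_x = 45.5 cos 40.4° = 34.65 m/s; v_y0 = 45.5 sin 40.4° = 29.49 m/s.
Time to reach the wall: t = 140 / 34.65 = 4.040 s.
Height at that point: y = 29.49×4.040 − 4.900×4.040² = 39.16 m.
That is 39.16 − 14.9 = 24.3 m above the top of the wall, so the arrow clears it.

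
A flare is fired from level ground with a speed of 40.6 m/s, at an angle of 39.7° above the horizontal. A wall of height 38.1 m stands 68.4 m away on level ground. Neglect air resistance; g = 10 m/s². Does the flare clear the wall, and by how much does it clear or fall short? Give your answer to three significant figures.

v_x = 40.6 cos 39.7° = 31.24 m/s; v_y0 = 40.6 sin 39.7° = 25.93 m/s.
Time to reach the wall: t = 68.4 / 31.24 = 2.190 s.
Height at that point: y = 25.93×2.190 − 5.000×2.190² = 32.81 m.
That is 38.1 − 32.81 = 5.29 m below the top of the wall, so the flare does not clear it.

No — it falls 5.29 m short of clearing the wall.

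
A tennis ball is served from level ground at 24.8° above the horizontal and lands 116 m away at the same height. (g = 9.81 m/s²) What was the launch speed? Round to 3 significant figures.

38.7 m/s

On level ground, R = v₀² sin(2θ) / g, so v₀ = √(R g / sin 2θ).
sin(2 × 24.8°) = 0.7615.
v₀ = √(116 × 9.81 / 0.7615) = √1494 = 38.7 m/s.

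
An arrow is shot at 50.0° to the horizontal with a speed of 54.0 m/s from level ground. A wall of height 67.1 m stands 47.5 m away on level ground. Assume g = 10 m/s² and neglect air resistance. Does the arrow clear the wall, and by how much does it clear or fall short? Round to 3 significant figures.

No — it falls 19.9 m short of clearing the wall.

v_x = 54.0 cos 50.0° = 34.71 m/s; v_y0 = 54.0 sin 50.0° = 41.37 m/s.
Time to reach the wall: t = 47.5 / 34.71 = 1.368 s.
Height at that point: y = 41.37×1.368 − 5.000×1.368² = 47.24 m.
That is 67.1 − 47.24 = 19.9 m below the top of the wall, so the arrow does not clear it.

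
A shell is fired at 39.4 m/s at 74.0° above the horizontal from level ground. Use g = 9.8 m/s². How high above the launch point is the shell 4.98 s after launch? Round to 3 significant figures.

v_y0 = 39.4 sin 74.0° = 37.87 m/s.
y(t) = v_y0 t − ½ g t² = 37.87×4.98 − 4.900×4.98² = 67.1 m.

67.1 m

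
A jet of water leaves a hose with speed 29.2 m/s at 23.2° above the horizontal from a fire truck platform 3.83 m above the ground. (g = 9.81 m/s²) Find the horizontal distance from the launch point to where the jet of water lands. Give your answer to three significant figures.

70.9 m

Components: v_x = 29.2 cos 23.2° = 26.84 m/s, v_y = 29.2 sin 23.2° = 11.50 m/s.
Vertical: 0 = 3.83 + 11.50 t − ½(9.81) t² ⇒ 4.905 t² − 11.50 t − 3.83 = 0.
t = [11.50 + √(132.2 + 75.14)] / 9.810 = 2.640 s.
Horizontal: R = v_x · t = 26.84 × 2.640 = 70.9 m.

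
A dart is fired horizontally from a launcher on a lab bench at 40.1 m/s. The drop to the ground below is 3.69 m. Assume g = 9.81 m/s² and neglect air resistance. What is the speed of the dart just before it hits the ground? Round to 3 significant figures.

41.0 m/s

Fall time: t = √(2 × 3.69 / 9.81) = 0.8673 s.
At impact: v_x = 40.1 m/s (unchanged), v_y = g t = 9.81 × 0.8673 = 8.508 m/s.
Speed = √(v_x² + v_y²) = √(1608 + 72.39) = 41.0 m/s.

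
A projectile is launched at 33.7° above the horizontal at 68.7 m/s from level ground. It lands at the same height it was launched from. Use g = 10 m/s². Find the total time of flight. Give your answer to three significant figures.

Vertical component: v_y = 68.7 sin 33.7° = 38.12 m/s.
For a projectile landing at launch height, time of flight is t = 2 v_y / g = 2 × 38.12 / 10 = 7.62 s.

7.62 s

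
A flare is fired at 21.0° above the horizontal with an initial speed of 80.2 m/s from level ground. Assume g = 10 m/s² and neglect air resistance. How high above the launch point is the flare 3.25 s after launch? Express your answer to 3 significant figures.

v_y0 = 80.2 sin 21.0° = 28.74 m/s.
y(t) = v_y0 t − ½ g t² = 28.74×3.25 − 5.000×3.25² = 40.6 m.

40.6 m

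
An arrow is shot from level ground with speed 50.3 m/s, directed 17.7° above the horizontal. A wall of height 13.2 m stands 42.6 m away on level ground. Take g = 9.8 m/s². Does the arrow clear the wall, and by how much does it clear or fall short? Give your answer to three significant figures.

v_x = 50.3 cos 17.7° = 47.92 m/s; v_y0 = 50.3 sin 17.7° = 15.29 m/s.
Time to reach the wall: t = 42.6 / 47.92 = 0.8890 s.
Height at that point: y = 15.29×0.8890 − 4.900×0.8890² = 9.720 m.
That is 13.2 − 9.720 = 3.48 m below the top of the wall, so the arrow does not clear it.

No — it falls 3.48 m short of clearing the wall.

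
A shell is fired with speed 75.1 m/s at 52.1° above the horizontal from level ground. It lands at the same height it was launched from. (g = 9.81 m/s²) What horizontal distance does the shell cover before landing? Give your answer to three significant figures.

For level ground, R = v₀² sin(2θ) / g.
sin(2 × 52.1°) = sin 104.2° = 0.9694.
R = (75.1)² × 0.9694 / 9.81 = 557 m.

557 m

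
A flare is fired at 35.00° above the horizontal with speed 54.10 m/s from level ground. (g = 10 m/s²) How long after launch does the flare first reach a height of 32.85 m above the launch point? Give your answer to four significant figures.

1.354 s

v_y0 = 54.10 sin 35.00° = 31.030 m/s.
Set y = v_y0 t − ½ g t² = 32.85: 5.000 t² − 31.030 t + 32.85 = 0.
t = [31.030 ± √(962.86 − 657.00)] / 10 = (31.030 ± 17.489) / 10, giving t = 1.354 s or t = 4.852 s.
The flare is on the way up at the first time, so t = 1.354 s.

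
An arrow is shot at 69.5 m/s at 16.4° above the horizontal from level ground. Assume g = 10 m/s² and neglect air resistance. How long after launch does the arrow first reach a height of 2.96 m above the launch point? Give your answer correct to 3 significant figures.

0.157 s

v_y0 = 69.5 sin 16.4° = 19.62 m/s.
Set y = v_y0 t − ½ g t² = 2.96: 5.000 t² − 19.62 t + 2.96 = 0.
t = [19.62 ± √(384.9 − 59.20)] / 10 = (19.62 ± 18.05) / 10, giving t = 0.157 s or t = 3.77 s.
The arrow is on the way up at the first time, so t = 0.157 s.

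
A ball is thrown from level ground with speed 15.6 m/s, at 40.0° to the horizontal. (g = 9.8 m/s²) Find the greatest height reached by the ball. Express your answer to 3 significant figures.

Vertical component of launch velocity: v_y = 15.6 sin 40.0° = 10.03 m/s.
At the highest point the vertical velocity is zero, so v_y² = 2 g h_max.
h_max = (10.03)² / (2 × 9.8) = 100.6 / 19.60 = 5.13 m.

5.13 m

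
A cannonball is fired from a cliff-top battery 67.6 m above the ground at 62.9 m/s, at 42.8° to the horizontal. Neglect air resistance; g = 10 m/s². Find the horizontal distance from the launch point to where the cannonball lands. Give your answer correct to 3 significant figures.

Components: v_x = 62.9 cos 42.8° = 46.15 m/s, v_y = 62.9 sin 42.8° = 42.74 m/s.
Vertical: 0 = 67.6 + 42.74 t − ½(10) t² ⇒ 5.000 t² − 42.74 t − 67.6 = 0.
t = [42.74 + √(1827 + 1352)] / 10.00 = 9.912 s.
Horizontal: R = v_x · t = 46.15 × 9.912 = 457 m.

457 m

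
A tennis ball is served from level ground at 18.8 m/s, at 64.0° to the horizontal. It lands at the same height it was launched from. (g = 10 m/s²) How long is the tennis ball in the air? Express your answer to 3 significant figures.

3.38 s

Vertical component: v_y = 18.8 sin 64.0° = 16.90 m/s.
For a projectile landing at launch height, time of flight is t = 2 v_y / g = 2 × 16.90 / 10 = 3.38 s.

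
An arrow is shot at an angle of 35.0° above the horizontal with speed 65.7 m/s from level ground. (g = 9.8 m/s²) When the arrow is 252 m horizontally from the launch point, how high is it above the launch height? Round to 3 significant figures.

v_x = 65.7 cos 35.0° = 53.82 m/s, v_y0 = 65.7 sin 35.0° = 37.68 m/s.
Time to reach x = 252 m: t = x / v_x = 252 / 53.82 = 4.682 s.
y = v_y0 t − ½ g t² = 37.68×4.682 − 4.900×4.682² = 69.0 m.

69.0 m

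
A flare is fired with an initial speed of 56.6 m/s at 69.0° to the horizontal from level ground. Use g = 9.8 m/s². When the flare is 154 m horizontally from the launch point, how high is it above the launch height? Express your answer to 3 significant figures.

v_x = 56.6 cos 69.0° = 20.28 m/s, v_y0 = 56.6 sin 69.0° = 52.84 m/s.
Time to reach x = 154 m: t = x / v_x = 154 / 20.28 = 7.594 s.
y = v_y0 t − ½ g t² = 52.84×7.594 − 4.900×7.594² = 119 m.

119 m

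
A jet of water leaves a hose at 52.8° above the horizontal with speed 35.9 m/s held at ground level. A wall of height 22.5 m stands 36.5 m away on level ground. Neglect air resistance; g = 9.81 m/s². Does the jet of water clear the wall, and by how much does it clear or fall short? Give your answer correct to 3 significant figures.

v_x = 35.9 cos 52.8° = 21.71 m/s; v_y0 = 35.9 sin 52.8° = 28.60 m/s.
Time to reach the wall: t = 36.5 / 21.71 = 1.681 s.
Height at that point: y = 28.60×1.681 − 4.905×1.681² = 34.22 m.
That is 34.22 − 22.5 = 11.7 m above the top of the wall, so the jet of water clears it.

Yes — it clears the wall by 11.7 m.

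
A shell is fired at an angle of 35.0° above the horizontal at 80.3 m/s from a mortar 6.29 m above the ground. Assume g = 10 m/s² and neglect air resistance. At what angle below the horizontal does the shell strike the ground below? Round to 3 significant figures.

v_x = 80.3 cos 35.0° = 65.78 m/s.
At impact |v_y| = √(v_y0² + 2 g h) = √(46.06² + 2×10×6.29) = 47.41 m/s.
Angle below horizontal = arctan(|v_y| / v_x) = arctan(47.41 / 65.78) = 35.8°.

35.8°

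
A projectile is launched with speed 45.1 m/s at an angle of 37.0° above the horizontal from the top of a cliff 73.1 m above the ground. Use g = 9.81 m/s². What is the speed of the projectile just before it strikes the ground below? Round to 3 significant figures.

v_x = 45.1 cos 37.0° = 36.02 m/s is unchanged throughout.
For the vertical component, v_y² = v_y0² + 2 g h = (27.14)² + 2×9.81×73.1 = 2171, so |v_y| = 46.59 m/s.
Impact speed = √(v_x² + v_y²) = √(1297 + 2171) = 58.9 m/s.

58.9 m/s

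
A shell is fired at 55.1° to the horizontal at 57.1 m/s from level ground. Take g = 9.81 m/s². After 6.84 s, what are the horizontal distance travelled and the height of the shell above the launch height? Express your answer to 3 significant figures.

v_x = 57.1 cos 55.1° = 32.67 m/s; v_y0 = 57.1 sin 55.1° = 46.83 m/s.
x = v_x t = 32.67 × 6.84 = 223 m.
y = v_y0 t − ½ g t² = 46.83×6.84 − 4.905×6.84² = 90.8 m.

x = 223 m, y = 90.8 m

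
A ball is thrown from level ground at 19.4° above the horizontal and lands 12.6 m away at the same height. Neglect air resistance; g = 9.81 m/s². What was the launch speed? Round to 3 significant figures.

14.0 m/s

On level ground, R = v₀² sin(2θ) / g, so v₀ = √(R g / sin 2θ).
sin(2 × 19.4°) = 0.6266.
v₀ = √(12.6 × 9.81 / 0.6266) = √197.3 = 14.0 m/s.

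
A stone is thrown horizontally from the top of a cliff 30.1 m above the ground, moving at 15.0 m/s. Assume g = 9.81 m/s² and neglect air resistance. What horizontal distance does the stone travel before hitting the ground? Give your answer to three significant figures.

Initial vertical velocity is zero, so the fall time comes from h = ½ g t²: t = √(2 × 30.1 / 9.81) = 2.477 s.
Horizontal motion is uniform at 15.0 m/s, so x = 15.0 × 2.477 = 37.2 m.

37.2 m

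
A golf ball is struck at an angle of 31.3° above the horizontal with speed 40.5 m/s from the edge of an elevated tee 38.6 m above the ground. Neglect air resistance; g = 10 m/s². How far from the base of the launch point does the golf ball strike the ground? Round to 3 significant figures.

193 m

Components: v_x = 40.5 cos 31.3° = 34.61 m/s, v_y = 40.5 sin 31.3° = 21.04 m/s.
Vertical: 0 = 38.6 + 21.04 t − ½(10) t² ⇒ 5.000 t² − 21.04 t − 38.6 = 0.
t = [21.04 + √(442.7 + 772.0)] / 10.00 = 5.589 s.
Horizontal: R = v_x · t = 34.61 × 5.589 = 193 m.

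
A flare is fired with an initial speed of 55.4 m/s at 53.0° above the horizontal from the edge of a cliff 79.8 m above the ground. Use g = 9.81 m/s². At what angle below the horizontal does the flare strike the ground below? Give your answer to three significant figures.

60.7°

v_x = 55.4 cos 53.0° = 33.34 m/s.
At impact |v_y| = √(v_y0² + 2 g h) = √(44.24² + 2×9.81×79.8) = 59.35 m/s.
Angle below horizontal = arctan(|v_y| / v_x) = arctan(59.35 / 33.34) = 60.7°.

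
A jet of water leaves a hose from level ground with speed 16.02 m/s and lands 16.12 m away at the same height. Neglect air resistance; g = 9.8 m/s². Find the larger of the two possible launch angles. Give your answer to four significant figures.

71.00°

Level-ground range: R = v₀² sin(2θ)/g ⇒ sin 2θ = R g / v₀² = 16.12×9.8/16.02² = 0.6156.
2θ = arcsin(0.6156) = 37.996° or 180° − 37.996° = 142.004°.
So θ = 19.00° or θ = 71.00°.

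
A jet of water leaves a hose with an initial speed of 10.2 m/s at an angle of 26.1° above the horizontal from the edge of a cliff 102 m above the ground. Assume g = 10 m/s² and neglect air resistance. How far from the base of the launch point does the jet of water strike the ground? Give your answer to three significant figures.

Components: v_x = 10.2 cos 26.1° = 9.160 m/s, v_y = 10.2 sin 26.1° = 4.487 m/s.
Vertical: 0 = 102 + 4.487 t − ½(10) t² ⇒ 5.000 t² − 4.487 t − 102 = 0.
t = [4.487 + √(20.13 + 2040)] / 10.00 = 4.988 s.
Horizontal: R = v_x · t = 9.160 × 4.988 = 45.7 m.

45.7 m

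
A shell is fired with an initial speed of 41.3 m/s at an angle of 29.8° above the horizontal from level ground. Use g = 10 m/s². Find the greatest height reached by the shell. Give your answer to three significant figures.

Vertical component of launch velocity: v_y = 41.3 sin 29.8° = 20.53 m/s.
At the highest point the vertical velocity is zero, so v_y² = 2 g h_max.
h_max = (20.53)² / (2 × 10) = 421.5 / 20.00 = 21.1 m.

21.1 m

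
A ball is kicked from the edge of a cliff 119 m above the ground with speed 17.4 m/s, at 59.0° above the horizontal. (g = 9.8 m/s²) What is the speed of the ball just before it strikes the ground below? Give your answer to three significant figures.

v_x = 17.4 cos 59.0° = 8.962 m/s is unchanged throughout.
For the vertical component, v_y² = v_y0² + 2 g h = (14.91)² + 2×9.8×119 = 2555, so |v_y| = 50.55 m/s.
Impact speed = √(v_x² + v_y²) = √(80.32 + 2555) = 51.3 m/s.

51.3 m/s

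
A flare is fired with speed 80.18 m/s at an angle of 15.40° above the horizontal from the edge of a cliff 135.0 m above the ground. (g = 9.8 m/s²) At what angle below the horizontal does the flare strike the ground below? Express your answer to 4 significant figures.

v_x = 80.18 cos 15.40° = 77.301 m/s.
At impact |v_y| = √(v_y0² + 2 g h) = √(21.292² + 2×9.8×135.0) = 55.672 m/s.
Angle below horizontal = arctan(|v_y| / v_x) = arctan(55.672 / 77.301) = 35.76°.

35.76°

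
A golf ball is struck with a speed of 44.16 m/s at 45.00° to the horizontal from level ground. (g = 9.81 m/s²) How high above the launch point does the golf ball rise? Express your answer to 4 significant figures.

Vertical component of launch velocity: v_y = 44.16 sin 45.00° = 31.226 m/s.
At the highest point the vertical velocity is zero, so v_y² = 2 g h_max.
h_max = (31.226)² / (2 × 9.81) = 975.06 / 19.62 = 49.70 m.

49.70 m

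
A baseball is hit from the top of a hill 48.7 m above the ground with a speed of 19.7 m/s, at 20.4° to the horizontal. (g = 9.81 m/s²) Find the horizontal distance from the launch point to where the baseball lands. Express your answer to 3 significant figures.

72.5 m

Components: v_x = 19.7 cos 20.4° = 18.46 m/s, v_y = 19.7 sin 20.4° = 6.867 m/s.
Vertical: 0 = 48.7 + 6.867 t − ½(9.81) t² ⇒ 4.905 t² − 6.867 t − 48.7 = 0.
t = [6.867 + √(47.16 + 955.5)] / 9.810 = 3.928 s.
Horizontal: R = v_x · t = 18.46 × 3.928 = 72.5 m.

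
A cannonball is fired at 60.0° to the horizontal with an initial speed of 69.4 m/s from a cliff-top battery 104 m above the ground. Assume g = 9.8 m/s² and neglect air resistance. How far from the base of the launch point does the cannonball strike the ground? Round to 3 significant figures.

479 m

Components: v_x = 69.4 cos 60.0° = 34.70 m/s, v_y = 69.4 sin 60.0° = 60.10 m/s.
Vertical: 0 = 104 + 60.10 t − ½(9.8) t² ⇒ 4.900 t² − 60.10 t − 104 = 0.
t = [60.10 + √(3612 + 2038)] / 9.800 = 13.80 s.
Horizontal: R = v_x · t = 34.70 × 13.80 = 479 m.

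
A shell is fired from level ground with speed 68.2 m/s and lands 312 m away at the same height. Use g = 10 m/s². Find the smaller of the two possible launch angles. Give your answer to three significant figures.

Level-ground range: R = v₀² sin(2θ)/g ⇒ sin 2θ = R g / v₀² = 312×10/68.2² = 0.6708.
2θ = arcsin(0.6708) = 42.13° or 180° − 42.13° = 137.87°.
So θ = 21.1° or θ = 68.9°.

21.1°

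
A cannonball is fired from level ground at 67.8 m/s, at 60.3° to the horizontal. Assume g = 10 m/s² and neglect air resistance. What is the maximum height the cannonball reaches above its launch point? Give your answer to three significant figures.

Vertical component of launch velocity: v_y = 67.8 sin 60.3° = 58.89 m/s.
At the highest point the vertical velocity is zero, so v_y² = 2 g h_max.
h_max = (58.89)² / (2 × 10) = 3468 / 20.00 = 173 m.

173 m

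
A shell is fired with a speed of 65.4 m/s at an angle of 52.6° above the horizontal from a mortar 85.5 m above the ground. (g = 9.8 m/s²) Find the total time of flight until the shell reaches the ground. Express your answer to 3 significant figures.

12.1 s

Vertical component: v_y = 65.4 sin 52.6° = 51.95 m/s.
Taking up as positive with launch at y = 85.5 m, landing at y = 0: 0 = 85.5 + 51.95 t − ½(9.8) t².
Solving 4.900 t² − 51.95 t − 85.5 = 0 gives t = [51.95 + √(51.95² + 4·4.900·85.5)] / 9.800 = 12.1 s.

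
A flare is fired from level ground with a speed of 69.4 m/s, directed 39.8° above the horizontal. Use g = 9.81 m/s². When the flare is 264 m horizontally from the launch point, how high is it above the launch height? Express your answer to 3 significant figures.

99.7 m

v_x = 69.4 cos 39.8° = 53.32 m/s, v_y0 = 69.4 sin 39.8° = 44.42 m/s.
Time to reach x = 264 m: t = x / v_x = 264 / 53.32 = 4.951 s.
y = v_y0 t − ½ g t² = 44.42×4.951 − 4.905×4.951² = 99.7 m.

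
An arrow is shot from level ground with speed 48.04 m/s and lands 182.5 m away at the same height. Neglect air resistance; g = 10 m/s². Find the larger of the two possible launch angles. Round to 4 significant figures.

63.87°

Level-ground range: R = v₀² sin(2θ)/g ⇒ sin 2θ = R g / v₀² = 182.5×10/48.04² = 0.7908.
2θ = arcsin(0.7908) = 52.260° or 180° − 52.260° = 127.740°.
So θ = 26.13° or θ = 63.87°.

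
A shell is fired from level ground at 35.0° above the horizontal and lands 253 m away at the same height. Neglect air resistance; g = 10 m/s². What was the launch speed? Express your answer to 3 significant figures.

On level ground, R = v₀² sin(2θ) / g, so v₀ = √(R g / sin 2θ).
sin(2 × 35.0°) = 0.9397.
v₀ = √(253 × 10 / 0.9397) = √2692 = 51.9 m/s.

51.9 m/s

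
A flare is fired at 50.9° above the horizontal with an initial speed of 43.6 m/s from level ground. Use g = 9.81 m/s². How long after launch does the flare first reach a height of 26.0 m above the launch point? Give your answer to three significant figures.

0.881 s

v_y0 = 43.6 sin 50.9° = 33.84 m/s.
Set y = v_y0 t − ½ g t² = 26.0: 4.905 t² − 33.84 t + 26.0 = 0.
t = [33.84 ± √(1145 − 510.1)] / 9.81 = (33.84 ± 25.20) / 9.81, giving t = 0.881 s or t = 6.02 s.
The flare is on the way up at the first time, so t = 0.881 s.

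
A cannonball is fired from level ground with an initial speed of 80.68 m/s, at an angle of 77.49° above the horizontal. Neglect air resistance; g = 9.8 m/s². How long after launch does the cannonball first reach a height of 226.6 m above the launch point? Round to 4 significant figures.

3.753 s

v_y0 = 80.68 sin 77.49° = 78.765 m/s.
Set y = v_y0 t − ½ g t² = 226.6: 4.900 t² − 78.765 t + 226.6 = 0.
t = [78.765 ± √(6203.9 − 4441.4)] / 9.8 = (78.765 ± 41.982) / 9.8, giving t = 3.753 s or t = 12.32 s.
The cannonball is on the way up at the first time, so t = 3.753 s.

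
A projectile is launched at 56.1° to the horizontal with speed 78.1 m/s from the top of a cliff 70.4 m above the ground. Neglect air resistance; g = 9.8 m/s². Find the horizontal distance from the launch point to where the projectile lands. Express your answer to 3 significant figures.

Components: v_x = 78.1 cos 56.1° = 43.56 m/s, v_y = 78.1 sin 56.1° = 64.82 m/s.
Vertical: 0 = 70.4 + 64.82 t − ½(9.8) t² ⇒ 4.900 t² − 64.82 t − 70.4 = 0.
t = [64.82 + √(4202 + 1380)] / 9.800 = 14.24 s.
Horizontal: R = v_x · t = 43.56 × 14.24 = 620 m.

620 m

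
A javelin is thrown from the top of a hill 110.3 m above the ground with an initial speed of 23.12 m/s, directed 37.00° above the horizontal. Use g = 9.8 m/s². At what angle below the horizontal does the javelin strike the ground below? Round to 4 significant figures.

69.17°

v_x = 23.12 cos 37.00° = 18.464 m/s.
At impact |v_y| = √(v_y0² + 2 g h) = √(13.914² + 2×9.8×110.3) = 48.533 m/s.
Angle below horizontal = arctan(|v_y| / v_x) = arctan(48.533 / 18.464) = 69.17°.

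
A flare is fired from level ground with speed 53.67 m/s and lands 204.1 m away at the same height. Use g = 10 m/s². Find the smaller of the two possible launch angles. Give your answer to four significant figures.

22.56°

Level-ground range: R = v₀² sin(2θ)/g ⇒ sin 2θ = R g / v₀² = 204.1×10/53.67² = 0.7086.
2θ = arcsin(0.7086) = 45.121° or 180° − 45.121° = 134.879°.
So θ = 22.56° or θ = 67.44°.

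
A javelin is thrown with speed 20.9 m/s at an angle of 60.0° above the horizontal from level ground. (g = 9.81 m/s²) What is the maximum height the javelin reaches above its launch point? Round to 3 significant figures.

16.7 m

Vertical component of launch velocity: v_y = 20.9 sin 60.0° = 18.10 m/s.
At the highest point the vertical velocity is zero, so v_y² = 2 g h_max.
h_max = (18.10)² / (2 × 9.81) = 327.6 / 19.62 = 16.7 m.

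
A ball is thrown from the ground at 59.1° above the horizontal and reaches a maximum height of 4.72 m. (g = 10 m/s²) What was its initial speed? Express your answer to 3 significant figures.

11.3 m/s

At maximum height v_y = 0, so (v₀ sin θ)² = 2 g H.
v₀ sin 59.1° = √(2 × 10 × 4.72) = 9.716 m/s.
v₀ = 9.716 / sin 59.1° = 9.716 / 0.8581 = 11.3 m/s.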